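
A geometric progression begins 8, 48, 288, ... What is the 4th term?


aₙ = a₁·r^(n-1)
= 8×6^3
= 8×216
= 1728

a_4 = 1728


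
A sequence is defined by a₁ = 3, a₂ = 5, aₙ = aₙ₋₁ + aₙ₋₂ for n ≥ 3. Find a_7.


Computing iteratively: 3, 5, 8, 13, 21, 34, 55
a_7 = 55

a_7 = 55


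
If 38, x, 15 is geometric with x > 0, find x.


GM = √(38×15) = √570 = 23.8747

GM = 23.8747


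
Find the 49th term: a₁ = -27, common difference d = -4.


aₙ = a₁ + (n-1)d
= -27 + (49-1)×-4
= -27 - 192
= -219

a_49 = -219


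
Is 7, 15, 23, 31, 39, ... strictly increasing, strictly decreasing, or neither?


Differences: 8, 8, 8, 8
All differences > 0 → strictly INCREASING

Monotonically increasing


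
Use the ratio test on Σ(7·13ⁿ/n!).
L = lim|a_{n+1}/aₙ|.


aₙ = 7·13^n/n!
a_{n+1}/aₙ = 13^(n+1)/(n+1)! × n!/13^n  (constant 7 cancels)
= 13/(n+1)
L = lim(n→∞) 13/(n+1) = 0
L < 1 → series CONVERGES

Converges (ratio test: L = 0 < 1)


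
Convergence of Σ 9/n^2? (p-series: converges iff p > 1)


p-series test: Σ c/n^p converges if p > 1, diverges if p ≤ 1 (constant c > 0 doesn't affect convergence).
p = 2
2 > 1 → CONVERGES

Converges (p = 2 > 1)


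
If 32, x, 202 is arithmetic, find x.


AM = (32 + 202)/2 = 234/2 = 117

AM = 117


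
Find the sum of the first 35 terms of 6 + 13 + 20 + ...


aₙ = 6 + (35-1)×7 = 244
Sₙ = n(a₁+aₙ)/2 = 35×(6+244)/2
= 35×250/2 = 4375

S_35 = 4375


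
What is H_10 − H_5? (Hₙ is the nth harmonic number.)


Σₖ₌6^10 1/k = 1/6 + 1/7 + 1/8 + 1/9 + 1/10
= 1627/2520
≈ 0.6456

Sum = 1627/2520 ≈ 0.6456


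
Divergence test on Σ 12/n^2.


lim(n→∞) 12/n^2 = 0
lim aₙ = 0 → nth-term test is INCONCLUSIVE
(Need other tests; this is actually a convergent p-series with p=2 > 1)

Inconclusive (lim aₙ = 0; need another test)


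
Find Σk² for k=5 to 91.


Σₖ₌5^91 k² = Σₖ₌₁^91 k² − Σₖ₌₁^4 k²
= 91·92·183/6 − 4·5·9/6
= 255346 − 30 = 255316

Σk² = 255316


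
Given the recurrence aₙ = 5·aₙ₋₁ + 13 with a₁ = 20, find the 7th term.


Computing step by step:
a_1 = 20
a_2 = 113
a_3 = 578
a_4 = 2903
a_5 = 14528
a_6 = 72653
a_7 = 363278


a_7 = 363278


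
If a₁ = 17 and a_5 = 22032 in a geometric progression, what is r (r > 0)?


r^(n-1) = aₙ/a₁
r^4 = 22032/17 = 1296
r = 1296^(1/4)
= ±6; taking r > 0 gives r = 6

r = 6


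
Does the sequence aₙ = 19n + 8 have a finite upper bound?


aₙ = 19n + 8 → as n→∞, aₙ→∞
No finite upper bound exists
The sequence is UNBOUNDED

Unbounded (aₙ → ∞ as n → ∞)


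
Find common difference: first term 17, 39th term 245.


d = (aₙ - a₁)/(n-1)
= (245 - 17)/(39-1)
= 228/38 = 6

d = 6


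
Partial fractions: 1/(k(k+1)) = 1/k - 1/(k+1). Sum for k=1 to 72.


1/(k(k+1)) = 1/k - 1/(k+1) (partial fractions)
Telescoping: Σ = 1 - 1/73 = 72/73

Sum = 72/73


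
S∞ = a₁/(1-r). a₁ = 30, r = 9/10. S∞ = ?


S∞ = a₁/(1-r) = 30/(1 - 9/10)
= 30/(1/10)
= 300

S∞ = 300


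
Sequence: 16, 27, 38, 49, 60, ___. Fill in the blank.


Pattern: arithmetic (d=11)
Terms: 16, 27, 38, 49, 60
Next term = 71

Next term = 71


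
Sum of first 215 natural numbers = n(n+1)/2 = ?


n(n+1)/2 = 215×216/2 = 46440/2 = 23220

Σk = 23220


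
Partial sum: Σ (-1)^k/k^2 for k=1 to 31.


S = -1 + 1/4 - 1/9 + 1/16 - 1/25 + 1/36 - 1/49 + 1/64 ± ...
= -0.823
(Full series converges to -π²/12 ≈ -0.8225)

S_31 = -0.823


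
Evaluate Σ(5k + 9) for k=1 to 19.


Σ(5k+9) = 5·Σk + 9·n
= 5·190 + 9·19
= 950 + 171 = 1121

Σ = 1121


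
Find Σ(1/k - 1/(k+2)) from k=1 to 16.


Telescoping with gap 2: two head and two tail terms survive.
= (1 + 1/2) - (1/17 + 1/18)
= 3/2 - 1/17 - 1/18 = 212/153

Sum = 212/153


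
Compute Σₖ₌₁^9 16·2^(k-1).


Sₙ = 16×(2^9 - 1)/(2 - 1)
= 16×(512 - 1)/1
= 16×511/1
= 8176

S_9 = 8176


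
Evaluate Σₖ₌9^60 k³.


Σₖ₌9^60 k³ = [60·61/2]² − [8·9/2]²
= 3348900 − 1296 = 3347604

Σk³ = 3347604


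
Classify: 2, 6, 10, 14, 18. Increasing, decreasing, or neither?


Differences: 4, 4, 4, 4
All differences > 0 → strictly INCREASING

Monotonically increasing


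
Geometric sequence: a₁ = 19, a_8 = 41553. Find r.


r^(n-1) = aₙ/a₁
r^7 = 41553/19 = 2187
r = 2187^(1/7)
= 3

r = 3


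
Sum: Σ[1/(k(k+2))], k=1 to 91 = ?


1/(k(k+2)) = (1/2)·(1/k - 1/(k+2)) (partial fractions)
Telescoping: Σ = (1/2)·(1 + 1/2 - 1/92 - 1/93) = 12649/17112

Sum = 12649/17112


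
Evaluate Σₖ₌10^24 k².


Σₖ₌10^24 k² = Σₖ₌₁^24 k² − Σₖ₌₁^9 k²
= 24·25·49/6 − 9·10·19/6
= 4900 − 285 = 4615

Σk² = 4615


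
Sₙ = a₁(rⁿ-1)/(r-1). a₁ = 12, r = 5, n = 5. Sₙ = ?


Sₙ = 12×(5^5 - 1)/(5 - 1)
= 12×(3125 - 1)/4
= 12×3124/4
= 9372

S_5 = 9372


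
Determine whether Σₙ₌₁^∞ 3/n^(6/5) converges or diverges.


p-series test: Σ c/n^p converges if p > 1, diverges if p ≤ 1 (constant c > 0 doesn't affect convergence).
p = 6/5
6/5 > 1 → CONVERGES

Converges (p = 6/5 > 1)


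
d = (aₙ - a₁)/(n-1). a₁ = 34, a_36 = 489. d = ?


d = (aₙ - a₁)/(n-1)
= (489 - 34)/(36-1)
= 455/35 = 13

d = 13


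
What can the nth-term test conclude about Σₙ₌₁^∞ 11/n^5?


lim(n→∞) 11/n^5 = 0
lim aₙ = 0 → nth-term test is INCONCLUSIVE
(Need other tests; this is actually a convergent p-series with p=5 > 1)

Inconclusive (lim aₙ = 0; need another test)


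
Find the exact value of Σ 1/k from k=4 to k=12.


Σₖ₌4^12 1/k = 1/4 + 1/5 + 1/6 + 1/7 + 1/8 + 1/9 + 1/10 + 1/11 + 1/12
= 35201/27720
≈ 1.2699

Sum = 35201/27720 ≈ 1.2699


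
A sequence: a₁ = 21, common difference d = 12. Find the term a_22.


aₙ = a₁ + (n-1)d
= 21 + (22-1)×12
= 21 + 252
= 273

a_22 = 273


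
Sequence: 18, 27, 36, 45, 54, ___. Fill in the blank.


Pattern: arithmetic (d=9)
Terms: 18, 27, 36, 45, 54
Next term = 63

Next term = 63


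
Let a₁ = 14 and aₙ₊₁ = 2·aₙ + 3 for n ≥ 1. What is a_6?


Computing step by step:
a_1 = 14
a_2 = 31
a_3 = 65
a_4 = 133
a_5 = 269
a_6 = 541


a_6 = 541


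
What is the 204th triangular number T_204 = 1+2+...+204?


n(n+1)/2 = 204×205/2 = 41820/2 = 20910

Σk = 20910


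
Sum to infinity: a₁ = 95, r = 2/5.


S∞ = a₁/(1-r) = 95/(1 - 2/5)
= 95/(3/5)
= 475/3

S∞ = 475/3


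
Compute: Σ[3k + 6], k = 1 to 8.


Σ(3k+6) = 3·Σk + 6·n
= 3·36 + 6·8
= 108 + 48 = 156

Σ = 156


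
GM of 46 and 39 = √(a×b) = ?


GM = √(46×39) = √1794 = 42.3556

GM = 42.3556


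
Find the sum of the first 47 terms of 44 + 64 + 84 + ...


aₙ = 44 + (47-1)×20 = 964
Sₙ = n(a₁+aₙ)/2 = 47×(44+964)/2
= 47×1008/2 = 23688

S_47 = 23688


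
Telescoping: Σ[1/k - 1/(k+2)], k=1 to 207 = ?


Telescoping with gap 2: two head and two tail terms survive.
= (1 + 1/2) - (1/208 + 1/209)
= 3/2 - 1/208 - 1/209 = 64791/43472

Sum = 64791/43472


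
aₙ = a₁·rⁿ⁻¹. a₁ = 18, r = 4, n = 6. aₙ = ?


aₙ = a₁·r^(n-1)
= 18×4^5
= 18×1024
= 18432

a_6 = 18432


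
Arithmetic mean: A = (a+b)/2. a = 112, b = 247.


AM = (112 + 247)/2 = 359/2 = 179.5

AM = 179.5


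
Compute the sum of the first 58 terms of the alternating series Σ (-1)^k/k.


S = -1 + 1/2 - 1/3 + 1/4 - 1/5 + 1/6 - 1/7 + 1/8 ± ...
= -0.6846
(Full series converges to -ln(2) ≈ -0.6931)

S_58 = -0.6846


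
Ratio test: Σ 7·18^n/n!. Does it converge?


aₙ = 7·18^n/n!
a_{n+1}/aₙ = 18^(n+1)/(n+1)! × n!/18^n  (constant 7 cancels)
= 18/(n+1)
L = lim(n→∞) 18/(n+1) = 0
L < 1 → series CONVERGES

Converges (ratio test: L = 0 < 1)


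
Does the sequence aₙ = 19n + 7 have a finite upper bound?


aₙ = 19n + 7 → as n→∞, aₙ→∞
No finite upper bound exists
The sequence is UNBOUNDED

Unbounded (aₙ → ∞ as n → ∞)


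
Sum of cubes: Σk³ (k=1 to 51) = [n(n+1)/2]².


n(n+1)/2 = 51×52/2 = 1326
Σk³ = 1326² = 1758276

Σk³ = 1758276


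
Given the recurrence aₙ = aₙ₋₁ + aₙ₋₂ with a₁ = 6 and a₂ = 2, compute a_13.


Computing iteratively: 6, 2, 8, 10, 18, 28, 46, 74, 120, 194, 314, 508, ...
a_13 = 822

a_13 = 822


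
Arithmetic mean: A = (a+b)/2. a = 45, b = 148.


AM = (45 + 148)/2 = 193/2 = 96.5

AM = 96.5


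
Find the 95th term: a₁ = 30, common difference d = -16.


aₙ = a₁ + (n-1)d
= 30 + (95-1)×-16
= 30 - 1504
= -1474

a_95 = -1474


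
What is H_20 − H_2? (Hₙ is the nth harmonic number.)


Σₖ₌3^20 1/k = 1/3 + 1/4 + 1/5 + ... + 1/20
= 32555879/15519504
≈ 2.0977

Sum = 32555879/15519504 ≈ 2.0977


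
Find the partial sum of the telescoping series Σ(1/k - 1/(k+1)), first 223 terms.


Telescoping: adjacent terms cancel.
= 1/1 - 1/224
= 1 - 1/224 = 223/224

Sum = 223/224


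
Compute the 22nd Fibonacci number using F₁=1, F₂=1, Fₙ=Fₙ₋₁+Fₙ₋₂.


Fibonacci sequence: 1, 1, 2, 3, 5, 8, 13, 21, 34, 55, 89, ...
F(22) = 17711

F(22) = 17711


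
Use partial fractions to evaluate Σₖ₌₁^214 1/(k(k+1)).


1/(k(k+1)) = 1/k - 1/(k+1) (partial fractions)
Telescoping: Σ = 1 - 1/215 = 214/215

Sum = 214/215


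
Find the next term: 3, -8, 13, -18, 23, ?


Pattern: alternating sign, magnitude arithmetic (d=5)
Terms: 3, -8, 13, -18, 23
Next term = -28

Next term = -28


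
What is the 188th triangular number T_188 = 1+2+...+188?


n(n+1)/2 = 188×189/2 = 35532/2 = 17766

Σk = 17766


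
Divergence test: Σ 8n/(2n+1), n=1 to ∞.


lim(n→∞) 8n/(2n+1) = 8/2 = 4  (divide numerator and denominator by n)
lim aₙ = 4 ≠ 0 → series DIVERGES

Diverges (lim aₙ = 4 ≠ 0)


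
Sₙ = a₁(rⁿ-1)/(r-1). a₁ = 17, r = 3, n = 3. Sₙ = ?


Sₙ = 17×(3^3 - 1)/(3 - 1)
= 17×(27 - 1)/2
= 17×26/2
= 221

S_3 = 221


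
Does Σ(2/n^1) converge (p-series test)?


p-series test: Σ c/n^p converges if p > 1, diverges if p ≤ 1 (constant c > 0 doesn't affect convergence).
p = 1
1 ≤ 1 → DIVERGES

Diverges (p = 1 ≤ 1)


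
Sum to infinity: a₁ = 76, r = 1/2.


S∞ = a₁/(1-r) = 76/(1 - 1/2)
= 76/(1/2)
= 152

S∞ = 152


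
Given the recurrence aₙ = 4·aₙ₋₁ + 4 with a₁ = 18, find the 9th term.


Computing step by step:
a_1 = 18
a_2 = 76
a_3 = 308
a_4 = 1236
a_5 = 4948
a_6 = 19796
a_7 = 79188
a_8 = 316756
a_9 = 1267028


a_9 = 1267028


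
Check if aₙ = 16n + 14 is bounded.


aₙ = 16n + 14 → as n→∞, aₙ→∞
No finite upper bound exists
The sequence is UNBOUNDED

Unbounded (aₙ → ∞ as n → ∞)


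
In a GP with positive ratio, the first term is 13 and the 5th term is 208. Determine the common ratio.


r^(n-1) = aₙ/a₁
r^4 = 208/13 = 16
r = 16^(1/4)
= ±2; taking r > 0 gives r = 2

r = 2


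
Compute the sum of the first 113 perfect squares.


n = 113
n(n+1)(2n+1)/6 = 113×114×227/6
= 2924214/6 = 487369

Σk² = 487369


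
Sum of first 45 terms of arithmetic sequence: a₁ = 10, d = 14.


aₙ = 10 + (45-1)×14 = 626
Sₙ = n(a₁+aₙ)/2 = 45×(10+626)/2
= 45×636/2 = 14310

S_45 = 14310


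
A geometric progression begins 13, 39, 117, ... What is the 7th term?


aₙ = a₁·r^(n-1)
= 13×3^6
= 13×729
= 9477

a_7 = 9477


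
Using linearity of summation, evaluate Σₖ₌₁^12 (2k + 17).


Σ(2k+17) = 2·Σk + 17·n
= 2·78 + 17·12
= 156 + 204 = 360

Σ = 360


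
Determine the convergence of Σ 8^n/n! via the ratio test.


aₙ = 8^n/n!
a_{n+1}/aₙ = 8^(n+1)/(n+1)! × n!/8^n
= 8/(n+1)
L = lim(n→∞) 8/(n+1) = 0
L < 1 → series CONVERGES

Converges (ratio test: L = 0 < 1)


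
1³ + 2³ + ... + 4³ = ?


n(n+1)/2 = 4×5/2 = 10
Σk³ = 10² = 100

Σk³ = 100


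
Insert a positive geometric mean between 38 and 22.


GM = √(38×22) = √836 = 28.9137

GM = 28.9137


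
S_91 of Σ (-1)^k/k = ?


S = -1 + 1/2 - 1/3 + 1/4 - 1/5 + 1/6 - 1/7 + 1/8 ± ...
= -0.6986
(Full series converges to -ln(2) ≈ -0.6931)

S_91 = -0.6986


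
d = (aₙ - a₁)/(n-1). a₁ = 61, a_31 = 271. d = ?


d = (aₙ - a₁)/(n-1)
= (271 - 61)/(31-1)
= 210/30 = 7

d = 7


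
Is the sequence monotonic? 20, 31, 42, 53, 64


Differences: 11, 11, 11, 11
All differences > 0 → strictly INCREASING

Monotonically increasing


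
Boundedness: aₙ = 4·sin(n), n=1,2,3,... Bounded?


For all n, -1 ≤ sin(n) ≤ 1, so -4 ≤ 4·sin(n) ≤ 4
Lower bound: -4, Upper bound: 4
The sequence IS bounded

Bounded (-4 ≤ aₙ ≤ 4)


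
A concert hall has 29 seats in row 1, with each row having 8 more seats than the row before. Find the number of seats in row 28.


aₙ = a₁ + (n-1)d
= 29 + (28-1)×8
= 29 + 216
= 245

a_28 = 245


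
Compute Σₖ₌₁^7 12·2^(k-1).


Sₙ = 12×(2^7 - 1)/(2 - 1)
= 12×(128 - 1)/1
= 12×127/1
= 1524

S_7 = 1524


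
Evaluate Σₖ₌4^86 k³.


Σₖ₌4^86 k³ = [86·87/2]² − [3·4/2]²
= 13995081 − 36 = 13995045

Σk³ = 13995045


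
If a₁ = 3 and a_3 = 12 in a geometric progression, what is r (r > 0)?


r^(n-1) = aₙ/a₁
r^2 = 12/3 = 4
r = 4^(1/2)
= ±2; taking r > 0 gives r = 2

r = 2


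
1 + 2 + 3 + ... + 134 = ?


n(n+1)/2 = 134×135/2 = 18090/2 = 9045

Σk = 9045


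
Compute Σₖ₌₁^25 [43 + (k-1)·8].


aₙ = 43 + (25-1)×8 = 235
Sₙ = n(a₁+aₙ)/2 = 25×(43+235)/2
= 25×278/2 = 3475

S_25 = 3475


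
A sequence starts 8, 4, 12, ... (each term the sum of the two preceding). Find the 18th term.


Computing iteratively: 8, 4, 12, 16, 28, 44, 72, 116, 188, 304, 492, 796, ...
a_18 = 14284

a_18 = 14284


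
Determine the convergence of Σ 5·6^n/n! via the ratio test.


aₙ = 5·6^n/n!
a_{n+1}/aₙ = 6^(n+1)/(n+1)! × n!/6^n  (constant 5 cancels)
= 6/(n+1)
L = lim(n→∞) 6/(n+1) = 0
L < 1 → series CONVERGES

Converges (ratio test: L = 0 < 1)


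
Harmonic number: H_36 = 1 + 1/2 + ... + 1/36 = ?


H_36 = 1/1 + 1/2 + 1/3 + ... + 1/36
= 54801925434709/13127595717600
≈ 4.1746

H_36 = 54801925434709/13127595717600 ≈ 4.1746


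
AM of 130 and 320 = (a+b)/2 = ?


AM = (130 + 320)/2 = 450/2 = 225

AM = 225


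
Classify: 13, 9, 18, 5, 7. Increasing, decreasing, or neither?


Differences: -4, 9, -13, 2
Difference at position 2 is +9 (> 0) but position 1 is -4 (< 0) — sequence both rises and falls
→ NOT monotonic

Not monotonic


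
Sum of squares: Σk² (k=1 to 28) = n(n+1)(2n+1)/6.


n = 28
n(n+1)(2n+1)/6 = 28×29×57/6
= 46284/6 = 7714

Σk² = 7714


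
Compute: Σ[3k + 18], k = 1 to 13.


Σ(3k+18) = 3·Σk + 18·n
= 3·91 + 18·13
= 273 + 234 = 507

Σ = 507


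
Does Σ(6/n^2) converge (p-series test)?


p-series test: Σ c/n^p converges if p > 1, diverges if p ≤ 1 (constant c > 0 doesn't affect convergence).
p = 2
2 > 1 → CONVERGES

Converges (p = 2 > 1)


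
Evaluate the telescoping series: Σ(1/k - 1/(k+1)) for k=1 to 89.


Telescoping: adjacent terms cancel.
= 1/1 - 1/90
= 1 - 1/90 = 89/90

Sum = 89/90


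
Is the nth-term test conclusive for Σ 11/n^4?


lim(n→∞) 11/n^4 = 0
lim aₙ = 0 → nth-term test is INCONCLUSIVE
(Need other tests; this is actually a convergent p-series with p=4 > 1)

Inconclusive (lim aₙ = 0; need another test)


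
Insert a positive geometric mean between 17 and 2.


GM = √(17×2) = √34 = 5.831

GM = 5.831


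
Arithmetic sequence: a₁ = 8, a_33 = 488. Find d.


d = (aₙ - a₁)/(n-1)
= (488 - 8)/(33-1)
= 480/32 = 15

d = 15


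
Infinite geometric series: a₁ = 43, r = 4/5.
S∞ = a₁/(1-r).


S∞ = a₁/(1-r) = 43/(1 - 4/5)
= 43/(1/5)
= 215

S∞ = 215


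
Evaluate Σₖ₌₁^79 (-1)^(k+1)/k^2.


S = 1 - 1/4 + 1/9 - 1/16 + 1/25 - 1/36 + 1/49 - 1/64 ± ...
= 0.8225
(Full series converges to +π²/12 ≈ +0.8225)

S_79 = 0.8225


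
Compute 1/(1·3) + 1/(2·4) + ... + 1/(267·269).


1/(k(k+2)) = (1/2)·(1/k - 1/(k+2)) (partial fractions)
Telescoping: Σ = (1/2)·(1 + 1/2 - 1/268 - 1/269) = 107601/144184

Sum = 107601/144184


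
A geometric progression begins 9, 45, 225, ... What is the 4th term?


aₙ = a₁·r^(n-1)
= 9×5^3
= 9×125
= 1125

a_4 = 1125


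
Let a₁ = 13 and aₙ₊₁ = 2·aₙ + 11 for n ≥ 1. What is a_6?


Computing step by step:
a_1 = 13
a_2 = 37
a_3 = 85
a_4 = 181
a_5 = 373
a_6 = 757


a_6 = 757


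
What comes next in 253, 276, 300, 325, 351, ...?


Pattern: triangular numbers: n(n+1)/2
Terms: 253, 276, 300, 325, 351
Next term = 378

Next term = 378


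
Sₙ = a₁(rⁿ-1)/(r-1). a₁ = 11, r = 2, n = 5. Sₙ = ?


Sₙ = 11×(2^5 - 1)/(2 - 1)
= 11×(32 - 1)/1
= 11×31/1
= 341

S_5 = 341


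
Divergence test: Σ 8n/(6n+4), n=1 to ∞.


lim(n→∞) 8n/(6n+4) = 8/6 = 4/3  (divide numerator and denominator by n)
lim aₙ = 4/3 ≠ 0 → series DIVERGES

Diverges (lim aₙ = 4/3 ≠ 0)


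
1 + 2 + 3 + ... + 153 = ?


n(n+1)/2 = 153×154/2 = 23562/2 = 11781

Σk = 11781


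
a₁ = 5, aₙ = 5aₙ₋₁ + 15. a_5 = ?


Computing step by step:
a_1 = 5
a_2 = 40
a_3 = 215
a_4 = 1090
a_5 = 5465


a_5 = 5465


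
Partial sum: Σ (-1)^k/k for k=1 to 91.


S = -1 + 1/2 - 1/3 + 1/4 - 1/5 + 1/6 - 1/7 + 1/8 ± ...
= -0.6986
(Full series converges to -ln(2) ≈ -0.6931)

S_91 = -0.6986


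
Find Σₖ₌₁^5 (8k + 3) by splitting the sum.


Σ(8k+3) = 8·Σk + 3·n
= 8·15 + 3·5
= 120 + 15 = 135

Σ = 135


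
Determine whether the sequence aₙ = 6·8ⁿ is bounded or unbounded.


aₙ = 6·8ⁿ → as n→∞, aₙ→∞ (since base 8 > 1)
No finite upper bound exists
The sequence is UNBOUNDED

Unbounded (aₙ → ∞ as n → ∞)


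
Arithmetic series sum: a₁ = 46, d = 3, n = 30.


aₙ = 46 + (30-1)×3 = 133
Sₙ = n(a₁+aₙ)/2 = 30×(46+133)/2
= 30×179/2 = 2685

S_30 = 2685


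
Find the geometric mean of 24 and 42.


GM = √(24×42) = √1008 = 31.749

GM = 31.749


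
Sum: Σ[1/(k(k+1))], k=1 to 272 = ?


1/(k(k+1)) = 1/k - 1/(k+1) (partial fractions)
Telescoping: Σ = 1 - 1/273 = 272/273

Sum = 272/273


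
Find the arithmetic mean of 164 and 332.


AM = (164 + 332)/2 = 496/2 = 248

AM = 248


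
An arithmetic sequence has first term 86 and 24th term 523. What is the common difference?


d = (aₙ - a₁)/(n-1)
= (523 - 86)/(24-1)
= 437/23 = 19

d = 19


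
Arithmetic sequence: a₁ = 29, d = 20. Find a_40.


aₙ = a₁ + (n-1)d
= 29 + (40-1)×20
= 29 + 780
= 809

a_40 = 809


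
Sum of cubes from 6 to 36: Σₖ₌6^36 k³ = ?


Σₖ₌6^36 k³ = [36·37/2]² − [5·6/2]²
= 443556 − 225 = 443331

Σk³ = 443331


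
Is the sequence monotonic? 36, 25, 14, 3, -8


Differences: -11, -11, -11, -11
All differences < 0 → strictly DECREASING

Monotonically decreasing


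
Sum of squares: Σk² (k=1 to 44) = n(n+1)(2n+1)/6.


n = 44
n(n+1)(2n+1)/6 = 44×45×89/6
= 176220/6 = 29370

Σk² = 29370


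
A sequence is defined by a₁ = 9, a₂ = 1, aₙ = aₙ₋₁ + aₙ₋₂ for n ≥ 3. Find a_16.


Computing iteratively: 9, 1, 10, 11, 21, 32, 53, 85, 138, 223, 361, 584, ...
a_16 = 4003

a_16 = 4003


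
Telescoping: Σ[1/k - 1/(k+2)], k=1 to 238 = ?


Telescoping with gap 2: two head and two tail terms survive.
= (1 + 1/2) - (1/239 + 1/240)
= 3/2 - 1/239 - 1/240 = 85561/57360

Sum = 85561/57360


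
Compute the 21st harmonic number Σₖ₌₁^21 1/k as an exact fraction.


H_21 = 1/1 + 1/2 + 1/3 + ... + 1/21
= 18858053/5173168
≈ 3.6454

H_21 = 18858053/5173168 ≈ 3.6454


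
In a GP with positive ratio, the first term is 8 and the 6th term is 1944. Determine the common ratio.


r^(n-1) = aₙ/a₁
r^5 = 1944/8 = 243
r = 243^(1/5)
= 3

r = 3


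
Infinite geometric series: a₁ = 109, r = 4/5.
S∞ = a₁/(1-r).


S∞ = a₁/(1-r) = 109/(1 - 4/5)
= 109/(1/5)
= 545

S∞ = 545


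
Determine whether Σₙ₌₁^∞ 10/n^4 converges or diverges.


p-series test: Σ c/n^p converges if p > 1, diverges if p ≤ 1 (constant c > 0 doesn't affect convergence).
p = 4
4 > 1 → CONVERGES

Converges (p = 4 > 1)


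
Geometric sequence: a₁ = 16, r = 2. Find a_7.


aₙ = a₁·r^(n-1)
= 16×2^6
= 16×64
= 1024

a_7 = 1024


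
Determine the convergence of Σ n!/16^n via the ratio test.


aₙ = n!/16^n
a_{n+1}/aₙ = (n+1)!/16^(n+1) × 16^n/n!
= (n+1)/16
L = lim(n→∞) (n+1)/16 = ∞
L > 1 → series DIVERGES

Diverges (ratio test: L = ∞ > 1)


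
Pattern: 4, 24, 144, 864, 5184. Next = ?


Pattern: geometric (r=6)
Terms: 4, 24, 144, 864, 5184
Next term = 31104

Next term = 31104


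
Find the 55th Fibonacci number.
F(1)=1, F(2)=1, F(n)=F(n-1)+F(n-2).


Fibonacci sequence: 1, 1, 2, 3, 5, 8, 13, 21, 34, 55, 89, ...
F(55) = 139583862445

F(55) = 139583862445


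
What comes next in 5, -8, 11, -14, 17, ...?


Pattern: alternating sign, magnitude arithmetic (d=3)
Terms: 5, -8, 11, -14, 17
Next term = -20

Next term = -20


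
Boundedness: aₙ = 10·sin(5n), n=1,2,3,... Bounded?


For all n, -1 ≤ sin(5n) ≤ 1, so -10 ≤ 10·sin(5n) ≤ 10
Lower bound: -10, Upper bound: 10
The sequence IS bounded

Bounded (-10 ≤ aₙ ≤ 10)


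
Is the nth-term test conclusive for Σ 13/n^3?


lim(n→∞) 13/n^3 = 0
lim aₙ = 0 → nth-term test is INCONCLUSIVE
(Need other tests; this is actually a convergent p-series with p=3 > 1)

Inconclusive (lim aₙ = 0; need another test)


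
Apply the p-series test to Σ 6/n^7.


p-series test: Σ c/n^p converges if p > 1, diverges if p ≤ 1 (constant c > 0 doesn't affect convergence).
p = 7
7 > 1 → CONVERGES

Converges (p = 7 > 1)


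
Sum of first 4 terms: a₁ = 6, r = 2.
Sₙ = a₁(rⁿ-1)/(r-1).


Sₙ = 6×(2^4 - 1)/(2 - 1)
= 6×(16 - 1)/1
= 6×15/1
= 90

S_4 = 90


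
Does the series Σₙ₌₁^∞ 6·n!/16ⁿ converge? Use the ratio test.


aₙ = 6·n!/16^n
a_{n+1}/aₙ = (n+1)!/16^(n+1) × 16^n/n!  (constant 6 cancels)
= (n+1)/16
L = lim(n→∞) (n+1)/16 = ∞
L > 1 → series DIVERGES

Diverges (ratio test: L = ∞ > 1)


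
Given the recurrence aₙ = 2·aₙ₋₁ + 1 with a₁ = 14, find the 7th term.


Computing step by step:
a_1 = 14
a_2 = 29
a_3 = 59
a_4 = 119
a_5 = 239
a_6 = 479
a_7 = 959


a_7 = 959


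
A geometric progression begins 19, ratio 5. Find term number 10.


aₙ = a₁·r^(n-1)
= 19×5^9
= 19×1953125
= 37109375

a_10 = 37109375


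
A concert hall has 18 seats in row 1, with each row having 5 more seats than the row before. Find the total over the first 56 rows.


aₙ = 18 + (56-1)×5 = 293
Sₙ = n(a₁+aₙ)/2 = 56×(18+293)/2
= 56×311/2 = 8708

S_56 = 8708


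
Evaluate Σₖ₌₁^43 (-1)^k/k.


S = -1 + 1/2 - 1/3 + 1/4 - 1/5 + 1/6 - 1/7 + 1/8 ± ...
= -0.7046
(Full series converges to -ln(2) ≈ -0.6931)

S_43 = -0.7046


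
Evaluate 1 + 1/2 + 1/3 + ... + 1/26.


H_26 = 1/1 + 1/2 + 1/3 + ... + 1/26
= 34395742267/8923714800
≈ 3.8544

H_26 = 34395742267/8923714800 ≈ 3.8544


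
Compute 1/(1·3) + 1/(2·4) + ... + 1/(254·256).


1/(k(k+2)) = (1/2)·(1/k - 1/(k+2)) (partial fractions)
Telescoping: Σ = (1/2)·(1 + 1/2 - 1/255 - 1/256) = 97409/130560

Sum = 97409/130560


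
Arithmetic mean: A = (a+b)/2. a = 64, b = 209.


AM = (64 + 209)/2 = 273/2 = 136.5

AM = 136.5


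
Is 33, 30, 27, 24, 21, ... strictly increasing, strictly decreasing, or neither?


Differences: -3, -3, -3, -3
All differences < 0 → strictly DECREASING

Monotonically decreasing


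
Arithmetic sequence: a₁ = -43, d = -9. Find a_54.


aₙ = a₁ + (n-1)d
= -43 + (54-1)×-9
= -43 - 477
= -520

a_54 = -520


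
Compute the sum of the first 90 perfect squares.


n = 90
n(n+1)(2n+1)/6 = 90×91×181/6
= 1482390/6 = 247065

Σk² = 247065


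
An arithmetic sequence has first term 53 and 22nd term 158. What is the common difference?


d = (aₙ - a₁)/(n-1)
= (158 - 53)/(22-1)
= 105/21 = 5

d = 5


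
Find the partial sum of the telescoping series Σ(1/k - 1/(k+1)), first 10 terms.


Telescoping: adjacent terms cancel.
= 1/1 - 1/11
= 1 - 1/11 = 10/11

Sum = 10/11


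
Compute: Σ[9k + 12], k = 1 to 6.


Σ(9k+12) = 9·Σk + 12·n
= 9·21 + 12·6
= 189 + 72 = 261

Σ = 261


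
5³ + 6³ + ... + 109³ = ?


Σₖ₌5^109 k³ = [109·110/2]² − [4·5/2]²
= 35940025 − 100 = 35939925

Σk³ = 35939925


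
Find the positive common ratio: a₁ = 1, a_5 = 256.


r^(n-1) = aₙ/a₁
r^4 = 256/1 = 256
r = 256^(1/4)
= ±4; taking r > 0 gives r = 4

r = 4


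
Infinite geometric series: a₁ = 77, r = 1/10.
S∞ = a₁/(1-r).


S∞ = a₁/(1-r) = 77/(1 - 1/10)
= 77/(9/10)
= 770/9

S∞ = 770/9


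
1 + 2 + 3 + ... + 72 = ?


n(n+1)/2 = 72×73/2 = 5256/2 = 2628

Σk = 2628


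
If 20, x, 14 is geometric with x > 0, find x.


GM = √(20×14) = √280 = 16.7332

GM = 16.7332


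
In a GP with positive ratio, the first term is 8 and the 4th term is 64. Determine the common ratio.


r^(n-1) = aₙ/a₁
r^3 = 64/8 = 8
r = 8^(1/3)
= 2

r = 2


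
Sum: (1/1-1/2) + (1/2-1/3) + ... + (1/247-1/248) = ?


Telescoping: adjacent terms cancel.
= 1/1 - 1/248
= 1 - 1/248 = 247/248

Sum = 247/248


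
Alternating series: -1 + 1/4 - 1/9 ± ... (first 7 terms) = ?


S = -1 + 1/4 - 1/9 + 1/16 - 1/25 + 1/36 - 1/49
= -0.8312
(Full series converges to -π²/12 ≈ -0.8225)

S_7 = -0.8312


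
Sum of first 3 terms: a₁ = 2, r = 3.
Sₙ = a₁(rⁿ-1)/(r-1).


Sₙ = 2×(3^3 - 1)/(3 - 1)
= 2×(27 - 1)/2
= 2×26/2
= 26

S_3 = 26


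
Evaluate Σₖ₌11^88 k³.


Σₖ₌11^88 k³ = [88·89/2]² − [10·11/2]²
= 15335056 − 3025 = 15332031

Σk³ = 15332031


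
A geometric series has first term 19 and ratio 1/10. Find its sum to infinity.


S∞ = a₁/(1-r) = 19/(1 - 1/10)
= 19/(9/10)
= 190/9

S∞ = 190/9


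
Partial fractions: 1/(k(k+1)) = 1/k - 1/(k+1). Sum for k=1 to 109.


1/(k(k+1)) = 1/k - 1/(k+1) (partial fractions)
Telescoping: Σ = 1 - 1/110 = 109/110

Sum = 109/110


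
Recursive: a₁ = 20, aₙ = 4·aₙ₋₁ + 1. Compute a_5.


Computing step by step:
a_1 = 20
a_2 = 81
a_3 = 325
a_4 = 1301
a_5 = 5205


a_5 = 5205


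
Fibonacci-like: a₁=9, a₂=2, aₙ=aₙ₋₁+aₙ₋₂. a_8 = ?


Computing iteratively: 9, 2, 11, 13, 24, 37, 61, 98
a_8 = 98

a_8 = 98


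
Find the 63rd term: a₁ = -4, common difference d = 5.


aₙ = a₁ + (n-1)d
= -4 + (63-1)×5
= -4 + 310
= 306

a_63 = 306


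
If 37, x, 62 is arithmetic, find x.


AM = (37 + 62)/2 = 99/2 = 49.5

AM = 49.5


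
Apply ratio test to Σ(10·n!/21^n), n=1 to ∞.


aₙ = 10·n!/21^n
a_{n+1}/aₙ = (n+1)!/21^(n+1) × 21^n/n!  (constant 10 cancels)
= (n+1)/21
L = lim(n→∞) (n+1)/21 = ∞
L > 1 → series DIVERGES

Diverges (ratio test: L = ∞ > 1)


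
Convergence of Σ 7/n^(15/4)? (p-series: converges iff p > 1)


p-series test: Σ c/n^p converges if p > 1, diverges if p ≤ 1 (constant c > 0 doesn't affect convergence).
p = 15/4
15/4 > 1 → CONVERGES

Converges (p = 15/4 > 1)


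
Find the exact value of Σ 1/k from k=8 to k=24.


Σₖ₌8^24 1/k = 1/8 + 1/9 + 1/10 + ... + 1/24
= 2111531243/1784742960
≈ 1.1831

Sum = 2111531243/1784742960 ≈ 1.1831


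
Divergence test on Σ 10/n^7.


lim(n→∞) 10/n^7 = 0
lim aₙ = 0 → nth-term test is INCONCLUSIVE
(Need other tests; this is actually a convergent p-series with p=7 > 1)

Inconclusive (lim aₙ = 0; need another test)


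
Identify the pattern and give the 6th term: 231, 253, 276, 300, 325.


Pattern: triangular numbers: n(n+1)/2
Terms: 231, 253, 276, 300, 325
Next term = 351

Next term = 351


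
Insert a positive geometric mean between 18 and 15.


GM = √(18×15) = √270 = 16.4317

GM = 16.4317


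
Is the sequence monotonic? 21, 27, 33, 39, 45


Differences: 6, 6, 6, 6
All differences > 0 → strictly INCREASING

Monotonically increasing


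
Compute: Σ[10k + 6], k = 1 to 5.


Σ(10k+6) = 10·Σk + 6·n
= 10·15 + 6·5
= 150 + 30 = 180

Σ = 180


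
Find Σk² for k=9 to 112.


Σₖ₌9^112 k² = Σₖ₌₁^112 k² − Σₖ₌₁^8 k²
= 112·113·225/6 − 8·9·17/6
= 474600 − 204 = 474396

Σk² = 474396


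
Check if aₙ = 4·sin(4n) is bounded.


For all n, -1 ≤ sin(4n) ≤ 1, so -4 ≤ 4·sin(4n) ≤ 4
Lower bound: -4, Upper bound: 4
The sequence IS bounded

Bounded (-4 ≤ aₙ ≤ 4)


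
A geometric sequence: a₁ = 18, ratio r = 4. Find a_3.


aₙ = a₁·r^(n-1)
= 18×4^2
= 18×16
= 288

a_3 = 288


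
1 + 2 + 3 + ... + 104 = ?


n(n+1)/2 = 104×105/2 = 10920/2 = 5460

Σk = 5460


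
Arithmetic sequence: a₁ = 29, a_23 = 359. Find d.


d = (aₙ - a₁)/(n-1)
= (359 - 29)/(23-1)
= 330/22 = 15

d = 15


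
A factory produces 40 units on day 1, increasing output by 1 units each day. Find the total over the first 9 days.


aₙ = 40 + (9-1)×1 = 48
Sₙ = n(a₁+aₙ)/2 = 9×(40+48)/2
= 9×88/2 = 396

S_9 = 396


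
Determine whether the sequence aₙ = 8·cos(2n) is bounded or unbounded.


For all n, -1 ≤ cos(2n) ≤ 1, so -8 ≤ 8·cos(2n) ≤ 8
Lower bound: -8, Upper bound: 8
The sequence IS bounded

Bounded (-8 ≤ aₙ ≤ 8)


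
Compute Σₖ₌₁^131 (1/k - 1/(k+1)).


Telescoping: adjacent terms cancel.
= 1/1 - 1/132
= 1 - 1/132 = 131/132

Sum = 131/132


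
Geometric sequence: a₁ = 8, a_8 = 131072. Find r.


r^(n-1) = aₙ/a₁
r^7 = 131072/8 = 16384
r = 16384^(1/7)
= 4

r = 4


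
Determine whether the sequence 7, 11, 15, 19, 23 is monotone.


Differences: 4, 4, 4, 4
All differences > 0 → strictly INCREASING

Monotonically increasing


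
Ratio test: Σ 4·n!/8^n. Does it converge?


aₙ = 4·n!/8^n
a_{n+1}/aₙ = (n+1)!/8^(n+1) × 8^n/n!  (constant 4 cancels)
= (n+1)/8
L = lim(n→∞) (n+1)/8 = ∞
L > 1 → series DIVERGES

Diverges (ratio test: L = ∞ > 1)


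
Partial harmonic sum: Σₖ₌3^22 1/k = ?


Σₖ₌3^22 1/k = 1/3 + 1/4 + 1/5 + ... + 1/22
= 11333445/5173168
≈ 2.1908

Sum = 11333445/5173168 ≈ 2.1908


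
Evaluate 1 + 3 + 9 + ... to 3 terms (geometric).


Sₙ = 1×(3^3 - 1)/(3 - 1)
= 1×(27 - 1)/2
= 1×26/2
= 13

S_3 = 13


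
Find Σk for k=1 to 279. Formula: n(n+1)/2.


n(n+1)/2 = 279×280/2 = 78120/2 = 39060

Σk = 39060


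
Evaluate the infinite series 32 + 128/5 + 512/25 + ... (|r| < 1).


S∞ = a₁/(1-r) = 32/(1 - 4/5)
= 32/(1/5)
= 160

S∞ = 160


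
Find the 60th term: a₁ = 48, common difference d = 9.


aₙ = a₁ + (n-1)d
= 48 + (60-1)×9
= 48 + 531
= 579

a_60 = 579


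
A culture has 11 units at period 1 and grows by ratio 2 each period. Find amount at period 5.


aₙ = a₁·r^(n-1)
= 11×2^4
= 11×16
= 176

a_5 = 176


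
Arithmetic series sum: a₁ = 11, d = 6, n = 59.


aₙ = 11 + (59-1)×6 = 359
Sₙ = n(a₁+aₙ)/2 = 59×(11+359)/2
= 59×370/2 = 10915

S_59 = 10915


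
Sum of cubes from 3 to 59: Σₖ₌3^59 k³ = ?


Σₖ₌3^59 k³ = [59·60/2]² − [2·3/2]²
= 3132900 − 9 = 3132891

Σk³ = 3132891


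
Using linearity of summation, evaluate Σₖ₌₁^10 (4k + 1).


Σ(4k+1) = 4·Σk + 1·n
= 4·55 + 1·10
= 220 + 10 = 230

Σ = 230


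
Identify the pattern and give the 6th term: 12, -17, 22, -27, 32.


Pattern: alternating sign, magnitude arithmetic (d=5)
Terms: 12, -17, 22, -27, 32
Next term = -37

Next term = -37


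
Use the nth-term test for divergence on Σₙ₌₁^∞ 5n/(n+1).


lim(n→∞) 5n/(n+1) = 5/1 = 5  (divide numerator and denominator by n)
lim aₙ = 5 ≠ 0 → series DIVERGES

Diverges (lim aₙ = 5 ≠ 0)


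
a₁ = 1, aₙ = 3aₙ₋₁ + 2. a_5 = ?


Computing step by step:
a_1 = 1
a_2 = 5
a_3 = 17
a_4 = 53
a_5 = 161


a_5 = 161


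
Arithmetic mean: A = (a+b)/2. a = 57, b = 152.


AM = (57 + 152)/2 = 209/2 = 104.5

AM = 104.5


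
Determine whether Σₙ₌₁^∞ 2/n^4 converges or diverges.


p-series test: Σ c/n^p converges if p > 1, diverges if p ≤ 1 (constant c > 0 doesn't affect convergence).
p = 4
4 > 1 → CONVERGES

Converges (p = 4 > 1)


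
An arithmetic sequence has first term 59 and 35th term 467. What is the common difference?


d = (aₙ - a₁)/(n-1)
= (467 - 59)/(35-1)
= 408/34 = 12

d = 12


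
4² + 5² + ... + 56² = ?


Σₖ₌4^56 k² = Σₖ₌₁^56 k² − Σₖ₌₁^3 k²
= 56·57·113/6 − 3·4·7/6
= 60116 − 14 = 60102

Σk² = 60102


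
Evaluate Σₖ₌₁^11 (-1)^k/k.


S = -1 + 1/2 - 1/3 + 1/4 - 1/5 + 1/6 - 1/7 + 1/8 ± ...
= -0.7365
(Full series converges to -ln(2) ≈ -0.6931)

S_11 = -0.7365


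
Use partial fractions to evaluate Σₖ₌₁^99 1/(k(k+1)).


1/(k(k+1)) = 1/k - 1/(k+1) (partial fractions)
Telescoping: Σ = 1 - 1/100 = 99/100

Sum = 99/100


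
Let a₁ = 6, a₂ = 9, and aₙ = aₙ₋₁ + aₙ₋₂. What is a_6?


Computing iteratively: 6, 9, 15, 24, 39, 63
a_6 = 63

a_6 = 63


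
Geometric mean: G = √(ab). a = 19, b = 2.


GM = √(19×2) = √38 = 6.1644

GM = 6.1644


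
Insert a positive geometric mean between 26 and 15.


GM = √(26×15) = √390 = 19.7484

GM = 19.7484


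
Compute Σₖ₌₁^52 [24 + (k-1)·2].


aₙ = 24 + (52-1)×2 = 126
Sₙ = n(a₁+aₙ)/2 = 52×(24+126)/2
= 52×150/2 = 3900

S_52 = 3900


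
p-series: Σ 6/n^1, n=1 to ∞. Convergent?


p-series test: Σ c/n^p converges if p > 1, diverges if p ≤ 1 (constant c > 0 doesn't affect convergence).
p = 1
1 ≤ 1 → DIVERGES

Diverges (p = 1 ≤ 1)


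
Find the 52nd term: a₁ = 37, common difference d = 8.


aₙ = a₁ + (n-1)d
= 37 + (52-1)×8
= 37 + 408
= 445

a_52 = 445


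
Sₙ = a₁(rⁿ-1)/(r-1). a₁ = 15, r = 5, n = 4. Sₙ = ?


Sₙ = 15×(5^4 - 1)/(5 - 1)
= 15×(625 - 1)/4
= 15×624/4
= 2340

S_4 = 2340


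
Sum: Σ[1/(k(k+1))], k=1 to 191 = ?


1/(k(k+1)) = 1/k - 1/(k+1) (partial fractions)
Telescoping: Σ = 1 - 1/192 = 191/192

Sum = 191/192


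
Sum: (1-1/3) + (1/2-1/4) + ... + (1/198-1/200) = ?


Telescoping with gap 2: two head and two tail terms survive.
= (1 + 1/2) - (1/199 + 1/200)
= 3/2 - 1/199 - 1/200 = 59301/39800

Sum = 59301/39800


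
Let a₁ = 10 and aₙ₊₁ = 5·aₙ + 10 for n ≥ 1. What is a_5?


Computing step by step:
a_1 = 10
a_2 = 60
a_3 = 310
a_4 = 1560
a_5 = 7810


a_5 = 7810


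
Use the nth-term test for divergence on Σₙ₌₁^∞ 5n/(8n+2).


lim(n→∞) 5n/(8n+2) = 5/8 = 5/8  (divide numerator and denominator by n)
lim aₙ = 5/8 ≠ 0 → series DIVERGES

Diverges (lim aₙ = 5/8 ≠ 0)


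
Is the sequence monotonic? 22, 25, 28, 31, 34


Differences: 3, 3, 3, 3
All differences > 0 → strictly INCREASING

Monotonically increasing


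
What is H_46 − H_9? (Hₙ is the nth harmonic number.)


Σₖ₌10^46 1/k = 1/10 + 1/11 + 1/12 + ... + 1/46
= 14955659016717063769/9419588158802421600
≈ 1.5877

Sum = 14955659016717063769/9419588158802421600 ≈ 1.5877


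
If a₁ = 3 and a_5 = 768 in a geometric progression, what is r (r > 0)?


r^(n-1) = aₙ/a₁
r^4 = 768/3 = 256
r = 256^(1/4)
= ±4; taking r > 0 gives r = 4

r = 4


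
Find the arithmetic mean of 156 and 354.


AM = (156 + 354)/2 = 510/2 = 255

AM = 255


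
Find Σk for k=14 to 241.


Σₖ₌14^241 k = Σₖ₌₁^241 k − Σₖ₌₁^13 k
= 241·242/2 − 13·14/2
= 29161 − 91 = 29070

Σk = 29070


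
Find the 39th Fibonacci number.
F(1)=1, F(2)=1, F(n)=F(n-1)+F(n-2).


Fibonacci sequence: 1, 1, 2, 3, 5, 8, 13, 21, 34, 55, 89, ...
F(39) = 63245986

F(39) = 63245986


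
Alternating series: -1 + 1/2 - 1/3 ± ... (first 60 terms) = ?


S = -1 + 1/2 - 1/3 + 1/4 - 1/5 + 1/6 - 1/7 + 1/8 ± ...
= -0.6849
(Full series converges to -ln(2) ≈ -0.6931)

S_60 = -0.6849


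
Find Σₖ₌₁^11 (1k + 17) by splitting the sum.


Σ(1k+17) = 1·Σk + 17·n
= 1·66 + 17·11
= 66 + 187 = 253

Σ = 253


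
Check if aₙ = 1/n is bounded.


a₁ = 1, a₂ = 1/2, a₃ = 1/3, ...
0 < aₙ ≤ 1 for all n ≥ 1
Lower bound: 0, Upper bound: 1
The sequence IS bounded

Bounded (0 < aₙ ≤ 1)


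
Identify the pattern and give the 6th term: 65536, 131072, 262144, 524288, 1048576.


Pattern: powers of 2: 2ⁿ
Terms: 65536, 131072, 262144, 524288, 1048576
Next term = 2097152

Next term = 2097152


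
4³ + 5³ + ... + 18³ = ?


Σₖ₌4^18 k³ = [18·19/2]² − [3·4/2]²
= 29241 − 36 = 29205

Σk³ = 29205


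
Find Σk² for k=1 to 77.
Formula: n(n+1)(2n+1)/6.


n = 77
n(n+1)(2n+1)/6 = 77×78×155/6
= 930930/6 = 155155

Σk² = 155155


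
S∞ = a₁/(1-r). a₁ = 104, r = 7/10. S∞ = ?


S∞ = a₁/(1-r) = 104/(1 - 7/10)
= 104/(3/10)
= 1040/3

S∞ = 1040/3


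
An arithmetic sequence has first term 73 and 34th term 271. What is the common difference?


d = (aₙ - a₁)/(n-1)
= (271 - 73)/(34-1)
= 198/33 = 6

d = 6


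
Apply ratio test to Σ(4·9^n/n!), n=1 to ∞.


aₙ = 4·9^n/n!
a_{n+1}/aₙ = 9^(n+1)/(n+1)! × n!/9^n  (constant 4 cancels)
= 9/(n+1)
L = lim(n→∞) 9/(n+1) = 0
L < 1 → series CONVERGES

Converges (ratio test: L = 0 < 1)


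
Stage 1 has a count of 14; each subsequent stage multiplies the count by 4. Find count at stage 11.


aₙ = a₁·r^(n-1)
= 14×4^10
= 14×1048576
= 14680064

a_11 = 14680064


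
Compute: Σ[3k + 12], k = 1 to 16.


Σ(3k+12) = 3·Σk + 12·n
= 3·136 + 12·16
= 408 + 192 = 600

Σ = 600


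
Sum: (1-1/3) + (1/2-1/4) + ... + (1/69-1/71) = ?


Telescoping with gap 2: two head and two tail terms survive.
= (1 + 1/2) - (1/70 + 1/71)
= 3/2 - 1/70 - 1/71 = 3657/2485

Sum = 3657/2485


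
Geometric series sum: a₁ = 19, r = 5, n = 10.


Sₙ = 19×(5^10 - 1)/(5 - 1)
= 19×(9765625 - 1)/4
= 19×9765624/4
= 46386714

S_10 = 46386714


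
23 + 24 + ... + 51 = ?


Σₖ₌23^51 k = Σₖ₌₁^51 k − Σₖ₌₁^22 k
= 51·52/2 − 22·23/2
= 1326 − 253 = 1073

Σk = 1073


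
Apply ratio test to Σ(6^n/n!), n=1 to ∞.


aₙ = 6^n/n!
a_{n+1}/aₙ = 6^(n+1)/(n+1)! × n!/6^n
= 6/(n+1)
L = lim(n→∞) 6/(n+1) = 0
L < 1 → series CONVERGES

Converges (ratio test: L = 0 < 1)


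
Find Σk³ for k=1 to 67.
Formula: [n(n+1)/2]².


n(n+1)/2 = 67×68/2 = 2278
Σk³ = 2278² = 5189284

Σk³ = 5189284


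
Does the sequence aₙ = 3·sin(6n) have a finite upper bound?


For all n, -1 ≤ sin(6n) ≤ 1, so -3 ≤ 3·sin(6n) ≤ 3
Lower bound: -3, Upper bound: 3
The sequence IS bounded

Bounded (-3 ≤ aₙ ≤ 3)


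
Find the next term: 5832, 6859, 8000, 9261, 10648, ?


Pattern: perfect cubes: n³
Terms: 5832, 6859, 8000, 9261, 10648
Next term = 12167

Next term = 12167


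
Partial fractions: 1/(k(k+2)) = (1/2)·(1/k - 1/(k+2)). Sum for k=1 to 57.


1/(k(k+2)) = (1/2)·(1/k - 1/(k+2)) (partial fractions)
Telescoping: Σ = (1/2)·(1 + 1/2 - 1/58 - 1/59) = 1254/1711

Sum = 1254/1711


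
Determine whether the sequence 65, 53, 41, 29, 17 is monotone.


Differences: -12, -12, -12, -12
All differences < 0 → strictly DECREASING

Monotonically decreasing


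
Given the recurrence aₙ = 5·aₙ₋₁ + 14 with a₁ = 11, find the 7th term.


Computing step by step:
a_1 = 11
a_2 = 69
a_3 = 359
a_4 = 1809
a_5 = 9059
a_6 = 45309
a_7 = 226559


a_7 = 226559
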